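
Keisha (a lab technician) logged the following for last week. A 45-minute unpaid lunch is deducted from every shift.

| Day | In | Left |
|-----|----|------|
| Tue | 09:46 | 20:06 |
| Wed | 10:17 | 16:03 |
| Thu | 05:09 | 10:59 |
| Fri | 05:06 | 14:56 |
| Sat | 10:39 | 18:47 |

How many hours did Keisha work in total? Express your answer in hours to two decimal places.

36.15 hours

Tue: 09:46–20:06 = 10 h 20 min; less 45 min break → 9 h 35 min
Wed: 10:17–16:03 = 5 h 46 min; less 45 min break → 5 h 1 min
Thu: 05:09–10:59 = 5 h 50 min; less 45 min break → 5 h 5 min
Fri: 05:06–14:56 = 9 h 50 min; less 45 min break → 9 h 5 min
Sat: 10:39–18:47 = 8 h 8 min; less 45 min break → 7 h 23 min
Total: 9 h 35 min + 5 h 1 min + 5 h 5 min + 9 h 5 min + 7 h 23 min = 36 h 9 min.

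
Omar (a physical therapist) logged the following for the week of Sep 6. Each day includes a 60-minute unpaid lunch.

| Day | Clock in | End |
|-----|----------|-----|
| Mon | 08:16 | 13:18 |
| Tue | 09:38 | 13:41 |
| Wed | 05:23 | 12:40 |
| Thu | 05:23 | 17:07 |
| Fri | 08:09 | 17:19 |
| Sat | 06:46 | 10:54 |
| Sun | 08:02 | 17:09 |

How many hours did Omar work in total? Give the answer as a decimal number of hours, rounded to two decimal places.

43.52 hours

Mon: 08:16–13:18 = 5 h 2 min; less 60 min break → 4 h 2 min
Tue: 09:38–13:41 = 4 h 3 min; less 60 min break → 3 h 3 min
Wed: 05:23–12:40 = 7 h 17 min; less 60 min break → 6 h 17 min
Thu: 05:23–17:07 = 11 h 44 min; less 60 min break → 10 h 44 min
Fri: 08:09–17:19 = 9 h 10 min; less 60 min break → 8 h 10 min
Sat: 06:46–10:54 = 4 h 8 min; less 60 min break → 3 h 8 min
Sun: 08:02–17:09 = 9 h 7 min; less 60 min break → 8 h 7 min
Total: 4 h 2 min + 3 h 3 min + 6 h 17 min + 10 h 44 min + 8 h 10 min + 3 h 8 min + 8 h 7 min = 43 h 31 min.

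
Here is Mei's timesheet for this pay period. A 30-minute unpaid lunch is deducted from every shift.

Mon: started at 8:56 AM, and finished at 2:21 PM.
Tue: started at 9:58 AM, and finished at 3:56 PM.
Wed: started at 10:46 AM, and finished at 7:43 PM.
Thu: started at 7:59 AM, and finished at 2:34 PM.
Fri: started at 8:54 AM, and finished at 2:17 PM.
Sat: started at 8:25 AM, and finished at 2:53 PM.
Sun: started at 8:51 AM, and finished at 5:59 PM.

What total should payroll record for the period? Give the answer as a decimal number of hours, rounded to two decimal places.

Mon: 8:56 AM–2:21 PM = 5 h 25 min; less 30 min break → 4 h 55 min
Tue: 9:58 AM–3:56 PM = 5 h 58 min; less 30 min break → 5 h 28 min
Wed: 10:46 AM–7:43 PM = 8 h 57 min; less 30 min break → 8 h 27 min
Thu: 7:59 AM–2:34 PM = 6 h 35 min; less 30 min break → 6 h 5 min
Fri: 8:54 AM–2:17 PM = 5 h 23 min; less 30 min break → 4 h 53 min
Sat: 8:25 AM–2:53 PM = 6 h 28 min; less 30 min break → 5 h 58 min
Sun: 8:51 AM–5:59 PM = 9 h 8 min; less 30 min break → 8 h 38 min
Total: 4 h 55 min + 5 h 28 min + 8 h 27 min + 6 h 5 min + 4 h 53 min + 5 h 58 min + 8 h 38 min = 44 h 24 min.

44.40 hours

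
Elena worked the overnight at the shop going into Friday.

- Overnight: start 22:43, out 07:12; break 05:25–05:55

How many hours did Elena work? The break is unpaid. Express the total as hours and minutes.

7 h 59 min

Overnight: 22:43 → midnight = 1 h 17 min; midnight → 07:12 = 7 h 12 min; span 8 h 29 min; less 30 min break → 7 h 59 min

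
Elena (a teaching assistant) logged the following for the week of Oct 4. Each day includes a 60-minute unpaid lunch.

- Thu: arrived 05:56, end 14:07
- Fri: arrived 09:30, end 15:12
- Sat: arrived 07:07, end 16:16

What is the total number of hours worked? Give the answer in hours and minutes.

Thu: 05:56–14:07 = 8 h 11 min; less 60 min break → 7 h 11 min
Fri: 09:30–15:12 = 5 h 42 min; less 60 min break → 4 h 42 min
Sat: 07:07–16:16 = 9 h 9 min; less 60 min break → 8 h 9 min
Total: 7 h 11 min + 4 h 42 min + 8 h 9 min = 20 h 2 min.

20 h 2 min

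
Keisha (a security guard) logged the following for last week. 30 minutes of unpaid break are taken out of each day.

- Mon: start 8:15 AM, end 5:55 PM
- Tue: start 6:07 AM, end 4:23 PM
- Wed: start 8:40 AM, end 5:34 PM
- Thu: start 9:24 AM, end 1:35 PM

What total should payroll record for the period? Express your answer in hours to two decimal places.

31.02 hours

Mon: 8:15 AM–5:55 PM = 9 h 40 min; less 30 min break → 9 h 10 min
Tue: 6:07 AM–4:23 PM = 10 h 16 min; less 30 min break → 9 h 46 min
Wed: 8:40 AM–5:34 PM = 8 h 54 min; less 30 min break → 8 h 24 min
Thu: 9:24 AM–1:35 PM = 4 h 11 min; less 30 min break → 3 h 41 min
Total: 9 h 10 min + 9 h 46 min + 8 h 24 min + 3 h 41 min = 31 h 1 min.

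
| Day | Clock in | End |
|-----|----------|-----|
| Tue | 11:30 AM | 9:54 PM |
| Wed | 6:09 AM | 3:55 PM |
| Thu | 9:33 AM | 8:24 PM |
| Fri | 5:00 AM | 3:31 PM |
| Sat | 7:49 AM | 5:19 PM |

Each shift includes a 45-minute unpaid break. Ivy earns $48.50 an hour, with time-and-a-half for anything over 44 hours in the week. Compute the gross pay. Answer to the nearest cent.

$2372.86

Tue: 11:30 AM–9:54 PM = 10 h 24 min; less 45 min break → 9 h 39 min
Wed: 6:09 AM–3:55 PM = 9 h 46 min; less 45 min break → 9 h 1 min
Thu: 9:33 AM–8:24 PM = 10 h 51 min; less 45 min break → 10 h 6 min
Fri: 5:00 AM–3:31 PM = 10 h 31 min; less 45 min break → 9 h 46 min
Sat: 7:49 AM–5:19 PM = 9 h 30 min; less 45 min break → 8 h 45 min
Total worked: 47 h 17 min = 2837 min.
Regular 44 h 0 min = 2640 min at $48.50/h; overtime 3 h 17 min = 197 min at $72.75/h.
Pay = (2640 × $48.50 + 197 × $72.75) ÷ 60 = $2372.86.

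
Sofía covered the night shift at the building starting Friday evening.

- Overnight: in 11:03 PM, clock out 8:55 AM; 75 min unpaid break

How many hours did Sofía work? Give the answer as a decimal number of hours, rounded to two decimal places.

8.62 hours

Overnight: 11:03 PM → midnight = 0 h 57 min; midnight → 8:55 AM = 8 h 55 min; span 9 h 52 min; less 75 min break → 8 h 37 min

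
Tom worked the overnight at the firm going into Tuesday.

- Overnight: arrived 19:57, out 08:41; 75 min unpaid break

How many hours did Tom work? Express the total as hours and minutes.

Overnight: 19:57 → midnight = 4 h 3 min; midnight → 08:41 = 8 h 41 min; span 12 h 44 min; less 75 min break → 11 h 29 min

11 h 29 min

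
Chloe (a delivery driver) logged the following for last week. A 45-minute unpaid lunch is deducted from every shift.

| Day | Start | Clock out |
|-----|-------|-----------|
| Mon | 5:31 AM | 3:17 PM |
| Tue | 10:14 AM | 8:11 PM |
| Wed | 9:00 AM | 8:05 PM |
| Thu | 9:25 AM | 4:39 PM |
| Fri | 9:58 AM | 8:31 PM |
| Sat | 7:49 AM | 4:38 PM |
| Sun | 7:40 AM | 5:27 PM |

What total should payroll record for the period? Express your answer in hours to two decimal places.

Mon: 5:31 AM–3:17 PM = 9 h 46 min; less 45 min break → 9 h 1 min
Tue: 10:14 AM–8:11 PM = 9 h 57 min; less 45 min break → 9 h 12 min
Wed: 9:00 AM–8:05 PM = 11 h 5 min; less 45 min break → 10 h 20 min
Thu: 9:25 AM–4:39 PM = 7 h 14 min; less 45 min break → 6 h 29 min
Fri: 9:58 AM–8:31 PM = 10 h 33 min; less 45 min break → 9 h 48 min
Sat: 7:49 AM–4:38 PM = 8 h 49 min; less 45 min break → 8 h 4 min
Sun: 7:40 AM–5:27 PM = 9 h 47 min; less 45 min break → 9 h 2 min
Total: 9 h 1 min + 9 h 12 min + 10 h 20 min + 6 h 29 min + 9 h 48 min + 8 h 4 min + 9 h 2 min = 61 h 56 min.

61.93 hours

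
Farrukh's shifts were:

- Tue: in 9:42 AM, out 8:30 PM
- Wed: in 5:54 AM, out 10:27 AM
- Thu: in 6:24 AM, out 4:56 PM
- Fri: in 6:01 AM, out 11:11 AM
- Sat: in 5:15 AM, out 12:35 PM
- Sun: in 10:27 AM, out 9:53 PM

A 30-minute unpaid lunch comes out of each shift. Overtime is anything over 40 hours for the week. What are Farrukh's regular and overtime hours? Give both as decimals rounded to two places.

Regular 40.00 hours, overtime 6.82 hours

Tue: 9:42 AM–8:30 PM = 10 h 48 min; less 30 min break → 10 h 18 min
Wed: 5:54 AM–10:27 AM = 4 h 33 min; less 30 min break → 4 h 3 min
Thu: 6:24 AM–4:56 PM = 10 h 32 min; less 30 min break → 10 h 2 min
Fri: 6:01 AM–11:11 AM = 5 h 10 min; less 30 min break → 4 h 40 min
Sat: 5:15 AM–12:35 PM = 7 h 20 min; less 30 min break → 6 h 50 min
Sun: 10:27 AM–9:53 PM = 11 h 26 min; less 30 min break → 10 h 56 min
Total worked: 46 h 49 min = 46.82 h.
Threshold 40 h → overtime 6 h 49 min, regular 40 h 0 min.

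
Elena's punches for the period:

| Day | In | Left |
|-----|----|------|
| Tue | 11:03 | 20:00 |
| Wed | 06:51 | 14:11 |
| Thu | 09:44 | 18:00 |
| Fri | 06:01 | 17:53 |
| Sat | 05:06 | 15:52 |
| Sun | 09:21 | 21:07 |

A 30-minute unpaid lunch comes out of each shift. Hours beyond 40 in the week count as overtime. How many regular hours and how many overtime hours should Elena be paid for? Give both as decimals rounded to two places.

Regular 40.00 hours, overtime 15.95 hours

Tue: 11:03–20:00 = 8 h 57 min; less 30 min break → 8 h 27 min
Wed: 06:51–14:11 = 7 h 20 min; less 30 min break → 6 h 50 min
Thu: 09:44–18:00 = 8 h 16 min; less 30 min break → 7 h 46 min
Fri: 06:01–17:53 = 11 h 52 min; less 30 min break → 11 h 22 min
Sat: 05:06–15:52 = 10 h 46 min; less 30 min break → 10 h 16 min
Sun: 09:21–21:07 = 11 h 46 min; less 30 min break → 11 h 16 min
Total worked: 55 h 57 min = 55.95 h.
Threshold 40 h → overtime 15 h 57 min, regular 40 h 0 min.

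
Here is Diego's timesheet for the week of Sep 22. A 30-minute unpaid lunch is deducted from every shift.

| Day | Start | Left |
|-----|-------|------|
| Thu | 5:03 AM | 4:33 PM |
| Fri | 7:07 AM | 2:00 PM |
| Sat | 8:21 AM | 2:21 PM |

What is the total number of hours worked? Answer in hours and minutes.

22 h 53 min

Thu: 5:03 AM–4:33 PM = 11 h 30 min; less 30 min break → 11 h 0 min
Fri: 7:07 AM–2:00 PM = 6 h 53 min; less 30 min break → 6 h 23 min
Sat: 8:21 AM–2:21 PM = 6 h 0 min; less 30 min break → 5 h 30 min
Total: 11 h 0 min + 6 h 23 min + 5 h 30 min = 22 h 53 min.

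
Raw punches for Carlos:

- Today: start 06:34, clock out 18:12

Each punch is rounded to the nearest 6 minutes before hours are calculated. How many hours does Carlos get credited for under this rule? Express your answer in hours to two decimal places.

11.60 hours

Today: in 06:34→06:36, out 18:12→18:12; 11 h 36 min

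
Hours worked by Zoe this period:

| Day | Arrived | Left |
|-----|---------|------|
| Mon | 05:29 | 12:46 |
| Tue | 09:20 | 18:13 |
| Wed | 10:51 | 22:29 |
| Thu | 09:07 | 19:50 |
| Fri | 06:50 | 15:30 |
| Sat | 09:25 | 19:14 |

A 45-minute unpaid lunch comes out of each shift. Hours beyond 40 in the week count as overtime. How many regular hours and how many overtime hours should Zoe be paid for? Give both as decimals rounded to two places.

Mon: 05:29–12:46 = 7 h 17 min; less 45 min break → 6 h 32 min
Tue: 09:20–18:13 = 8 h 53 min; less 45 min break → 8 h 8 min
Wed: 10:51–22:29 = 11 h 38 min; less 45 min break → 10 h 53 min
Thu: 09:07–19:50 = 10 h 43 min; less 45 min break → 9 h 58 min
Fri: 06:50–15:30 = 8 h 40 min; less 45 min break → 7 h 55 min
Sat: 09:25–19:14 = 9 h 49 min; less 45 min break → 9 h 4 min
Total worked: 52 h 30 min = 52.50 h.
Threshold 40 h → overtime 12 h 30 min, regular 40 h 0 min.

Regular 40.00 hours, overtime 12.50 hours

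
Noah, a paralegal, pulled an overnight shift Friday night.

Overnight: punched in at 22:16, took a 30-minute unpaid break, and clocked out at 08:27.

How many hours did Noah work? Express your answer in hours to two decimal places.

Overnight: 22:16 → midnight = 1 h 44 min; midnight → 08:27 = 8 h 27 min; span 10 h 11 min; less 30 min break → 9 h 41 min

9.68 hours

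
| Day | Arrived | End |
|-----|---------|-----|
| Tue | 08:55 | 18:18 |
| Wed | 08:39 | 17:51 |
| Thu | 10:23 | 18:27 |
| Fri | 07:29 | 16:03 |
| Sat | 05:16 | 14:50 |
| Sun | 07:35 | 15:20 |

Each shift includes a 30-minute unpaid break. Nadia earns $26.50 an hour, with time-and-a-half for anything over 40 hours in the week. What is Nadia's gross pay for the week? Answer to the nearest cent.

Tue: 08:55–18:18 = 9 h 23 min; less 30 min break → 8 h 53 min
Wed: 08:39–17:51 = 9 h 12 min; less 30 min break → 8 h 42 min
Thu: 10:23–18:27 = 8 h 4 min; less 30 min break → 7 h 34 min
Fri: 07:29–16:03 = 8 h 34 min; less 30 min break → 8 h 4 min
Sat: 05:16–14:50 = 9 h 34 min; less 30 min break → 9 h 4 min
Sun: 07:35–15:20 = 7 h 45 min; less 30 min break → 7 h 15 min
Total worked: 49 h 32 min = 2972 min.
Regular 40 h 0 min = 2400 min at $26.50/h; overtime 9 h 32 min = 572 min at $39.75/h.
Pay = (2400 × $26.50 + 572 × $39.75) ÷ 60 = $1438.95.

$1438.95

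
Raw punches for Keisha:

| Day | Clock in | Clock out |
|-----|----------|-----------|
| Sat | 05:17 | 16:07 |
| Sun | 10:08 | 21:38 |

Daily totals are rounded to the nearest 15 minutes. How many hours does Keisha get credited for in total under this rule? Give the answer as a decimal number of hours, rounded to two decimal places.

22.25 hours

Sat: 05:17–16:07 = 10 h 50 min → rounds to 10 h 45 min
Sun: 10:08–21:38 = 11 h 30 min → rounds to 11 h 30 min
Total credited: 22 h 15 min.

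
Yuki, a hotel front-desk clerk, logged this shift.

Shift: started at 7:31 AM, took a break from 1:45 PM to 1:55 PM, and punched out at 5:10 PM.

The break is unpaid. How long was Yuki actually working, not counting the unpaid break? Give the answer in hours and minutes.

9 h 29 min

Shift: 7:31 AM–5:10 PM = 9 h 39 min; less 10 min break → 9 h 29 min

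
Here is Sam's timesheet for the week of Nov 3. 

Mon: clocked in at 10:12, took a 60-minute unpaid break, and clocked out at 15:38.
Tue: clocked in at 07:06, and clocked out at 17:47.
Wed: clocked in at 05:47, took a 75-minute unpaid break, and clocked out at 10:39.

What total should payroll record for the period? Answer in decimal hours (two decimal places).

Mon: 10:12–15:38 = 5 h 26 min; less 60 min break → 4 h 26 min
Tue: 07:06–17:47 = 10 h 41 min
Wed: 05:47–10:39 = 4 h 52 min; less 75 min break → 3 h 37 min
Total: 4 h 26 min + 10 h 41 min + 3 h 37 min = 18 h 44 min.

18.73 hours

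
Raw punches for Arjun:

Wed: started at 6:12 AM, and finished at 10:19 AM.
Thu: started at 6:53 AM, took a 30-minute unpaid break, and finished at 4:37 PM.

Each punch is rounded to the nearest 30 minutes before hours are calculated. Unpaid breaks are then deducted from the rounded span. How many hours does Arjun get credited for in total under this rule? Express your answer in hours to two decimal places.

13.50 hours

Wed: in 6:12 AM→6:00 AM, out 10:19 AM→10:30 AM; 4 h 30 min
Thu: in 6:53 AM→7:00 AM, out 4:37 PM→4:30 PM; 9 h 30 min − 30 min = 9 h 0 min
Total credited: 13 h 30 min.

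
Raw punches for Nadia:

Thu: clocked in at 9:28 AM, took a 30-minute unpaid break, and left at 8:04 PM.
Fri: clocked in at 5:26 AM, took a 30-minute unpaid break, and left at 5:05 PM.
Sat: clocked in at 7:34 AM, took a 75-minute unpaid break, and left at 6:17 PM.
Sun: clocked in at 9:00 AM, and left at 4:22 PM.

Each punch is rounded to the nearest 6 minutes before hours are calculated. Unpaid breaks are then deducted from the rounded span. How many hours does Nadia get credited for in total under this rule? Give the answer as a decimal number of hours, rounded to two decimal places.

38.15 hours

Thu: in 9:28 AM→9:30 AM, out 8:04 PM→8:06 PM; 10 h 36 min − 30 min = 10 h 6 min
Fri: in 5:26 AM→5:24 AM, out 5:05 PM→5:06 PM; 11 h 42 min − 30 min = 11 h 12 min
Sat: in 7:34 AM→7:36 AM, out 6:17 PM→6:18 PM; 10 h 42 min − 75 min = 9 h 27 min
Sun: in 9:00 AM→9:00 AM, out 4:22 PM→4:24 PM; 7 h 24 min
Total credited: 38 h 9 min.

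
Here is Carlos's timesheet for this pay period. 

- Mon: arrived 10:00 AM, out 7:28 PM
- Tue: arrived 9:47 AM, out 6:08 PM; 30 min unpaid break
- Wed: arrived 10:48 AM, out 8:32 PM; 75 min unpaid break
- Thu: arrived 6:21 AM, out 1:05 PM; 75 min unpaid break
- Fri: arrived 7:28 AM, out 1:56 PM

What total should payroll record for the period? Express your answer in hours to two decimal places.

Mon: 10:00 AM–7:28 PM = 9 h 28 min
Tue: 9:47 AM–6:08 PM = 8 h 21 min; less 30 min break → 7 h 51 min
Wed: 10:48 AM–8:32 PM = 9 h 44 min; less 75 min break → 8 h 29 min
Thu: 6:21 AM–1:05 PM = 6 h 44 min; less 75 min break → 5 h 29 min
Fri: 7:28 AM–1:56 PM = 6 h 28 min
Total: 9 h 28 min + 7 h 51 min + 8 h 29 min + 5 h 29 min + 6 h 28 min = 37 h 45 min.

37.75 hours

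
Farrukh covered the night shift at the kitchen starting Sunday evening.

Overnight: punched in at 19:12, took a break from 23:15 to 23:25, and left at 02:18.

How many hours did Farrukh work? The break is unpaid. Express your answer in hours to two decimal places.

6.93 hours

Overnight: 19:12 → midnight = 4 h 48 min; midnight → 02:18 = 2 h 18 min; span 7 h 6 min; less 10 min break → 6 h 56 min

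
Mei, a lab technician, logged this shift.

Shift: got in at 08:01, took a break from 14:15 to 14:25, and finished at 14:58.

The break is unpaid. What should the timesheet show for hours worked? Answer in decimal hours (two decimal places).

Shift: 08:01–14:58 = 6 h 57 min; less 10 min break → 6 h 47 min

6.78 hours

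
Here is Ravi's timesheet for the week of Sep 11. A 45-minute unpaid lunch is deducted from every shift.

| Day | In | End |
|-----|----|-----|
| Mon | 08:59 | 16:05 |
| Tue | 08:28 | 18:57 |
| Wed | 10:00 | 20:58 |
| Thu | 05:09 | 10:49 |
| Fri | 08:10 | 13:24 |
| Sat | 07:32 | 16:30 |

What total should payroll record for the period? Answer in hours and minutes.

43 h 55 min

Mon: 08:59–16:05 = 7 h 6 min; less 45 min break → 6 h 21 min
Tue: 08:28–18:57 = 10 h 29 min; less 45 min break → 9 h 44 min
Wed: 10:00–20:58 = 10 h 58 min; less 45 min break → 10 h 13 min
Thu: 05:09–10:49 = 5 h 40 min; less 45 min break → 4 h 55 min
Fri: 08:10–13:24 = 5 h 14 min; less 45 min break → 4 h 29 min
Sat: 07:32–16:30 = 8 h 58 min; less 45 min break → 8 h 13 min
Total: 6 h 21 min + 9 h 44 min + 10 h 13 min + 4 h 55 min + 4 h 29 min + 8 h 13 min = 43 h 55 min.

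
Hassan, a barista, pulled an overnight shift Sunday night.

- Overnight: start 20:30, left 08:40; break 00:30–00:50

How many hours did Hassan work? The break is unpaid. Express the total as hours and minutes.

Overnight: 20:30 → midnight = 3 h 30 min; midnight → 08:40 = 8 h 40 min; span 12 h 10 min; less 20 min break → 11 h 50 min

11 h 50 min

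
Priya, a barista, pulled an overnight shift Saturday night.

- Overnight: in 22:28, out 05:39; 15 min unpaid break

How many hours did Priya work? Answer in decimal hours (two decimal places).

Overnight: 22:28 → midnight = 1 h 32 min; midnight → 05:39 = 5 h 39 min; span 7 h 11 min; less 15 min break → 6 h 56 min

6.93 hours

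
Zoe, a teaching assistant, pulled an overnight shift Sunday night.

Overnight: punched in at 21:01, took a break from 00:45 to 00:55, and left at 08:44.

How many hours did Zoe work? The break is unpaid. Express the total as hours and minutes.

Overnight: 21:01 → midnight = 2 h 59 min; midnight → 08:44 = 8 h 44 min; span 11 h 43 min; less 10 min break → 11 h 33 min

11 h 33 min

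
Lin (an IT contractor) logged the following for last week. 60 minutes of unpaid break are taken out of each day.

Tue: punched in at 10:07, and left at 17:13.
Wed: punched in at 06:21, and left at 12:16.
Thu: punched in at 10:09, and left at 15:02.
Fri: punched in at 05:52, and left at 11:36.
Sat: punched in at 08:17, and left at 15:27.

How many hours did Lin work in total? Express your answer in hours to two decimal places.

Tue: 10:07–17:13 = 7 h 6 min; less 60 min break → 6 h 6 min
Wed: 06:21–12:16 = 5 h 55 min; less 60 min break → 4 h 55 min
Thu: 10:09–15:02 = 4 h 53 min; less 60 min break → 3 h 53 min
Fri: 05:52–11:36 = 5 h 44 min; less 60 min break → 4 h 44 min
Sat: 08:17–15:27 = 7 h 10 min; less 60 min break → 6 h 10 min
Total: 6 h 6 min + 4 h 55 min + 3 h 53 min + 4 h 44 min + 6 h 10 min = 25 h 48 min.

25.80 hours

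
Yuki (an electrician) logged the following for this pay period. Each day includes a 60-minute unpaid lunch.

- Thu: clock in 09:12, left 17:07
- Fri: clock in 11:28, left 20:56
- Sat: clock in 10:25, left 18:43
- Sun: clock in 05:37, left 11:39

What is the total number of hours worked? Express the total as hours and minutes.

27 h 43 min

Thu: 09:12–17:07 = 7 h 55 min; less 60 min break → 6 h 55 min
Fri: 11:28–20:56 = 9 h 28 min; less 60 min break → 8 h 28 min
Sat: 10:25–18:43 = 8 h 18 min; less 60 min break → 7 h 18 min
Sun: 05:37–11:39 = 6 h 2 min; less 60 min break → 5 h 2 min
Total: 6 h 55 min + 8 h 28 min + 7 h 18 min + 5 h 2 min = 27 h 43 min.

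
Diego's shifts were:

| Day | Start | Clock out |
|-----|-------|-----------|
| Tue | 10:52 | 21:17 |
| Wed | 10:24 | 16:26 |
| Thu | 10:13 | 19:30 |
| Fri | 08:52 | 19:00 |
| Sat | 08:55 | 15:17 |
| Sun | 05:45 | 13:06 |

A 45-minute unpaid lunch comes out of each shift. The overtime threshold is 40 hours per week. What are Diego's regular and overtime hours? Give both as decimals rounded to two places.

Tue: 10:52–21:17 = 10 h 25 min; less 45 min break → 9 h 40 min
Wed: 10:24–16:26 = 6 h 2 min; less 45 min break → 5 h 17 min
Thu: 10:13–19:30 = 9 h 17 min; less 45 min break → 8 h 32 min
Fri: 08:52–19:00 = 10 h 8 min; less 45 min break → 9 h 23 min
Sat: 08:55–15:17 = 6 h 22 min; less 45 min break → 5 h 37 min
Sun: 05:45–13:06 = 7 h 21 min; less 45 min break → 6 h 36 min
Total worked: 45 h 5 min = 45.08 h.
Threshold 40 h → overtime 5 h 5 min, regular 40 h 0 min.

Regular 40.00 hours, overtime 5.08 hours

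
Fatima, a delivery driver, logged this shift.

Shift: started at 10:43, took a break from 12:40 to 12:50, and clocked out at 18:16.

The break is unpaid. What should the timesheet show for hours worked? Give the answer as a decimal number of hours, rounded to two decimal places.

Shift: 10:43–18:16 = 7 h 33 min; less 10 min break → 7 h 23 min

7.38 hours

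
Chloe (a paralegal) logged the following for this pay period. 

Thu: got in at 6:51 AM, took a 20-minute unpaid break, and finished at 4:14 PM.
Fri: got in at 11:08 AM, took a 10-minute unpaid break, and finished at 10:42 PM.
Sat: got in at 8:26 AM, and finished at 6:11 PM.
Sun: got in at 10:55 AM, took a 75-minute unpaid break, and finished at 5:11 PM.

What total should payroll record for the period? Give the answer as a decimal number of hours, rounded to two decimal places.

Thu: 6:51 AM–4:14 PM = 9 h 23 min; less 20 min break → 9 h 3 min
Fri: 11:08 AM–10:42 PM = 11 h 34 min; less 10 min break → 11 h 24 min
Sat: 8:26 AM–6:11 PM = 9 h 45 min
Sun: 10:55 AM–5:11 PM = 6 h 16 min; less 75 min break → 5 h 1 min
Total: 9 h 3 min + 11 h 24 min + 9 h 45 min + 5 h 1 min = 35 h 13 min.

35.22 hours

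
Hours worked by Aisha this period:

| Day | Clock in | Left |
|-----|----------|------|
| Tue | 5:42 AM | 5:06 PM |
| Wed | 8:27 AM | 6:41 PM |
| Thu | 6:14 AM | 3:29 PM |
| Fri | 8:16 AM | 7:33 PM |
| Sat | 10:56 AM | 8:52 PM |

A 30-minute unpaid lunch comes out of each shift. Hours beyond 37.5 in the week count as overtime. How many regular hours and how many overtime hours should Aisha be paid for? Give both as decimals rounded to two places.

Regular 37.50 hours, overtime 12.10 hours

Tue: 5:42 AM–5:06 PM = 11 h 24 min; less 30 min break → 10 h 54 min
Wed: 8:27 AM–6:41 PM = 10 h 14 min; less 30 min break → 9 h 44 min
Thu: 6:14 AM–3:29 PM = 9 h 15 min; less 30 min break → 8 h 45 min
Fri: 8:16 AM–7:33 PM = 11 h 17 min; less 30 min break → 10 h 47 min
Sat: 10:56 AM–8:52 PM = 9 h 56 min; less 30 min break → 9 h 26 min
Total worked: 49 h 36 min = 49.60 h.
Threshold 37.5 h → overtime 12 h 6 min, regular 37 h 30 min.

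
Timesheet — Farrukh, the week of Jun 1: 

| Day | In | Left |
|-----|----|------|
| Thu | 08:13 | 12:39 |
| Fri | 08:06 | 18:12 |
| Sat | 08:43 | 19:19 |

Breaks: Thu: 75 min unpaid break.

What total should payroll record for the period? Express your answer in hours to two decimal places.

23.88 hours

Thu: 08:13–12:39 = 4 h 26 min; less 75 min break → 3 h 11 min
Fri: 08:06–18:12 = 10 h 6 min
Sat: 08:43–19:19 = 10 h 36 min
Total: 3 h 11 min + 10 h 6 min + 10 h 36 min = 23 h 53 min.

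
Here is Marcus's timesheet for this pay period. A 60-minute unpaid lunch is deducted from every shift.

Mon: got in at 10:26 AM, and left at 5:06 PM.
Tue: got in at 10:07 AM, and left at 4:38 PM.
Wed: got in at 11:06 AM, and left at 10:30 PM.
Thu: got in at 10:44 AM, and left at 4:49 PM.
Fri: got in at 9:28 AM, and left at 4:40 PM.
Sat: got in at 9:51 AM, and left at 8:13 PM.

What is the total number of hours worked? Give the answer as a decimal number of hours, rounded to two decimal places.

42.23 hours

Mon: 10:26 AM–5:06 PM = 6 h 40 min; less 60 min break → 5 h 40 min
Tue: 10:07 AM–4:38 PM = 6 h 31 min; less 60 min break → 5 h 31 min
Wed: 11:06 AM–10:30 PM = 11 h 24 min; less 60 min break → 10 h 24 min
Thu: 10:44 AM–4:49 PM = 6 h 5 min; less 60 min break → 5 h 5 min
Fri: 9:28 AM–4:40 PM = 7 h 12 min; less 60 min break → 6 h 12 min
Sat: 9:51 AM–8:13 PM = 10 h 22 min; less 60 min break → 9 h 22 min
Total: 5 h 40 min + 5 h 31 min + 10 h 24 min + 5 h 5 min + 6 h 12 min + 9 h 22 min = 42 h 14 min.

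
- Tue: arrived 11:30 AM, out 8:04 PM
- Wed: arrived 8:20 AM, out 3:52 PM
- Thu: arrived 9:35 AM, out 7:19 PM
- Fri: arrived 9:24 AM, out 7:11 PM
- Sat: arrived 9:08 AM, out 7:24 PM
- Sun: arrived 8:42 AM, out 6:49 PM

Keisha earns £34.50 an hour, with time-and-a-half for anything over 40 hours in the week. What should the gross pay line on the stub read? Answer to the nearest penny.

Tue: 11:30 AM–8:04 PM = 8 h 34 min
Wed: 8:20 AM–3:52 PM = 7 h 32 min
Thu: 9:35 AM–7:19 PM = 9 h 44 min
Fri: 9:24 AM–7:11 PM = 9 h 47 min
Sat: 9:08 AM–7:24 PM = 10 h 16 min
Sun: 8:42 AM–6:49 PM = 10 h 7 min
Total worked: 56 h 0 min = 3360 min.
Regular 40 h 0 min = 2400 min at £34.50/h; overtime 16 h 0 min = 960 min at £51.75/h.
Pay = (2400 × £34.50 + 960 × £51.75) ÷ 60 = £2208.00.

£2208.00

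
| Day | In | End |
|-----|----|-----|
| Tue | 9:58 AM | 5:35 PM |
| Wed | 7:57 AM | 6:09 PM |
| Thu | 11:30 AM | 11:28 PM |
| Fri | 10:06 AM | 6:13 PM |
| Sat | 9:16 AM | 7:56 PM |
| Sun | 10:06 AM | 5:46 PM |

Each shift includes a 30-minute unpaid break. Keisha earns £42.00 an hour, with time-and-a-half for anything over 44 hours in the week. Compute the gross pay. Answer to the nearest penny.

£2429.70

Tue: 9:58 AM–5:35 PM = 7 h 37 min; less 30 min break → 7 h 7 min
Wed: 7:57 AM–6:09 PM = 10 h 12 min; less 30 min break → 9 h 42 min
Thu: 11:30 AM–11:28 PM = 11 h 58 min; less 30 min break → 11 h 28 min
Fri: 10:06 AM–6:13 PM = 8 h 7 min; less 30 min break → 7 h 37 min
Sat: 9:16 AM–7:56 PM = 10 h 40 min; less 30 min break → 10 h 10 min
Sun: 10:06 AM–5:46 PM = 7 h 40 min; less 30 min break → 7 h 10 min
Total worked: 53 h 14 min = 3194 min.
Regular 44 h 0 min = 2640 min at £42.00/h; overtime 9 h 14 min = 554 min at £63.00/h.
Pay = (2640 × £42.00 + 554 × £63.00) ÷ 60 = £2429.70.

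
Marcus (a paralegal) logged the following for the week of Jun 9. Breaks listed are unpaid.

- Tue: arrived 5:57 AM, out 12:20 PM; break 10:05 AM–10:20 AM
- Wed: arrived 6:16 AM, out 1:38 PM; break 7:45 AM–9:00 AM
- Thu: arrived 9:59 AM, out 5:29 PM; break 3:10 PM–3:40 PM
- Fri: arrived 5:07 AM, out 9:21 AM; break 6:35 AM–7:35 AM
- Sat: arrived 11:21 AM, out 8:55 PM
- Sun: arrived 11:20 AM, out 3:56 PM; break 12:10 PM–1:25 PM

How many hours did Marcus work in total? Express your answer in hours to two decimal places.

Tue: 5:57 AM–12:20 PM = 6 h 23 min; less 15 min break → 6 h 8 min
Wed: 6:16 AM–1:38 PM = 7 h 22 min; less 75 min break → 6 h 7 min
Thu: 9:59 AM–5:29 PM = 7 h 30 min; less 30 min break → 7 h 0 min
Fri: 5:07 AM–9:21 AM = 4 h 14 min; less 60 min break → 3 h 14 min
Sat: 11:21 AM–8:55 PM = 9 h 34 min
Sun: 11:20 AM–3:56 PM = 4 h 36 min; less 75 min break → 3 h 21 min
Total: 6 h 8 min + 6 h 7 min + 7 h 0 min + 3 h 14 min + 9 h 34 min + 3 h 21 min = 35 h 24 min.

35.40 hours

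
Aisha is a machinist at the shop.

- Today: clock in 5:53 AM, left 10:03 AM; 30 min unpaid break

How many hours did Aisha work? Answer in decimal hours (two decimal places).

Today: 5:53 AM–10:03 AM = 4 h 10 min; less 30 min break → 3 h 40 min

3.67 hours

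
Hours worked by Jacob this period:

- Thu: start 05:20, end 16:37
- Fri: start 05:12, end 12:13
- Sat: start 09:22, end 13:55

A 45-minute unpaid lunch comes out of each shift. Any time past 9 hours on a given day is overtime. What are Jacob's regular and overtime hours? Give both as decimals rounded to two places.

Regular 19.07 hours, overtime 1.53 hours

Thu: 05:20–16:37 = 11 h 17 min; less 45 min break → 10 h 32 min
Fri: 05:12–12:13 = 7 h 1 min; less 45 min break → 6 h 16 min
Sat: 09:22–13:55 = 4 h 33 min; less 45 min break → 3 h 48 min
Thu reg 9 h 0 min / OT 1 h 32 min; Fri reg 6 h 16 min / OT 0 h 0 min; Sat reg 3 h 48 min / OT 0 h 0 min.
Totals: regular 19 h 4 min, overtime 1 h 32 min.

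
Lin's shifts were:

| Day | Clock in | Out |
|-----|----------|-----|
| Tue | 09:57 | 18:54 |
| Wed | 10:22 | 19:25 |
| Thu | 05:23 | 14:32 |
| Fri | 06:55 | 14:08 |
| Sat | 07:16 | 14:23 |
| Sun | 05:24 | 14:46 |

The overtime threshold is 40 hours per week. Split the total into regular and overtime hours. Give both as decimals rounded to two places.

Tue: 09:57–18:54 = 8 h 57 min
Wed: 10:22–19:25 = 9 h 3 min
Thu: 05:23–14:32 = 9 h 9 min
Fri: 06:55–14:08 = 7 h 13 min
Sat: 07:16–14:23 = 7 h 7 min
Sun: 05:24–14:46 = 9 h 22 min
Total worked: 50 h 51 min = 50.85 h.
Threshold 40 h → overtime 10 h 51 min, regular 40 h 0 min.

Regular 40.00 hours, overtime 10.85 hours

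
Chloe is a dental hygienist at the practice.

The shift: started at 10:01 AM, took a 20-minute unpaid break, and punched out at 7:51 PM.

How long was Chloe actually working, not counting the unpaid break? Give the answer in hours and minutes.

9 h 30 min

The shift: 10:01 AM–7:51 PM = 9 h 50 min; less 20 min break → 9 h 30 min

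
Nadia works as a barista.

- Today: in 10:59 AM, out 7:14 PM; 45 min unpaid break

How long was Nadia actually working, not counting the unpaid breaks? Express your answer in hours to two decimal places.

Today: 10:59 AM–7:14 PM = 8 h 15 min; less 45 min break → 7 h 30 min

7.50 hours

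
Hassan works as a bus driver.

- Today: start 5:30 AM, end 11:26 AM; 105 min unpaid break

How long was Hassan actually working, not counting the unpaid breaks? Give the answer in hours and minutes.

Today: 5:30 AM–11:26 AM = 5 h 56 min; less 105 min break → 4 h 11 min

4 h 11 min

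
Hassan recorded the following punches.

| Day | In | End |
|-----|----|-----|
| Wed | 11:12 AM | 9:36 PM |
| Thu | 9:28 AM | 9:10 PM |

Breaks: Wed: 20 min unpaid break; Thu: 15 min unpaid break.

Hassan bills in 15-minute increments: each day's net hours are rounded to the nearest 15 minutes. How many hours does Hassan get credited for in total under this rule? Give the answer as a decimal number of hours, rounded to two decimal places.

Wed: 11:12 AM–9:36 PM = 10 h 24 min − 20 min = 10 h 4 min → rounds to 10 h 0 min
Thu: 9:28 AM–9:10 PM = 11 h 42 min − 15 min = 11 h 27 min → rounds to 11 h 30 min
Total credited: 21 h 30 min.

21.50 hours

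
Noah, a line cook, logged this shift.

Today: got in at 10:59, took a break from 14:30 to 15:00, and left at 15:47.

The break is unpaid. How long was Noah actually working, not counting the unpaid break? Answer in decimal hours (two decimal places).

Today: 10:59–15:47 = 4 h 48 min; less 30 min break → 4 h 18 min

4.30 hours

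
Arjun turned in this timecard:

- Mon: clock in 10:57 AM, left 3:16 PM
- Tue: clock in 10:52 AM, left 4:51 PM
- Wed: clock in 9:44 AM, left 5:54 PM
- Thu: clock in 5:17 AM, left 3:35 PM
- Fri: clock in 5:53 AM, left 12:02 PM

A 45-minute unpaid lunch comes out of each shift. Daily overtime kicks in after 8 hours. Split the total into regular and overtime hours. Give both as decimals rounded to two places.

Mon: 10:57 AM–3:16 PM = 4 h 19 min; less 45 min break → 3 h 34 min
Tue: 10:52 AM–4:51 PM = 5 h 59 min; less 45 min break → 5 h 14 min
Wed: 9:44 AM–5:54 PM = 8 h 10 min; less 45 min break → 7 h 25 min
Thu: 5:17 AM–3:35 PM = 10 h 18 min; less 45 min break → 9 h 33 min
Fri: 5:53 AM–12:02 PM = 6 h 9 min; less 45 min break → 5 h 24 min
Mon reg 3 h 34 min / OT 0 h 0 min; Tue reg 5 h 14 min / OT 0 h 0 min; Wed reg 7 h 25 min / OT 0 h 0 min; Thu reg 8 h 0 min / OT 1 h 33 min; Fri reg 5 h 24 min / OT 0 h 0 min.
Totals: regular 29 h 37 min, overtime 1 h 33 min.

Regular 29.62 hours, overtime 1.55 hours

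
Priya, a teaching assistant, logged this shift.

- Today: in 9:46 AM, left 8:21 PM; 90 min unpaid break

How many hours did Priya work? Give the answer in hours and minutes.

9 h 5 min

Today: 9:46 AM–8:21 PM = 10 h 35 min; less 90 min break → 9 h 5 min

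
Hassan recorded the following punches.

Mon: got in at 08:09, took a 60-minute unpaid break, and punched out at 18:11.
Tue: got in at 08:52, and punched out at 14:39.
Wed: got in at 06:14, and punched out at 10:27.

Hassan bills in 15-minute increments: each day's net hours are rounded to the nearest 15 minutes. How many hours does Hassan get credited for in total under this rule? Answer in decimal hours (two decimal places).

19.00 hours

Mon: 08:09–18:11 = 10 h 2 min − 60 min = 9 h 2 min → rounds to 9 h 0 min
Tue: 08:52–14:39 = 5 h 47 min → rounds to 5 h 45 min
Wed: 06:14–10:27 = 4 h 13 min → rounds to 4 h 15 min
Total credited: 19 h 0 min.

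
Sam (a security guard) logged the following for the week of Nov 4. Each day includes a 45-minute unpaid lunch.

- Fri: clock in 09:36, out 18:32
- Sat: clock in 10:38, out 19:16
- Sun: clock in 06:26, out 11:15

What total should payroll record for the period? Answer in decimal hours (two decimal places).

Fri: 09:36–18:32 = 8 h 56 min; less 45 min break → 8 h 11 min
Sat: 10:38–19:16 = 8 h 38 min; less 45 min break → 7 h 53 min
Sun: 06:26–11:15 = 4 h 49 min; less 45 min break → 4 h 4 min
Total: 8 h 11 min + 7 h 53 min + 4 h 4 min = 20 h 8 min.

20.13 hours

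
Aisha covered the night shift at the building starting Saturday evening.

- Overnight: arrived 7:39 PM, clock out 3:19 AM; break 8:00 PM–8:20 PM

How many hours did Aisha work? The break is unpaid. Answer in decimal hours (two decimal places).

Overnight: 7:39 PM → midnight = 4 h 21 min; midnight → 3:19 AM = 3 h 19 min; span 7 h 40 min; less 20 min break → 7 h 20 min

7.33 hours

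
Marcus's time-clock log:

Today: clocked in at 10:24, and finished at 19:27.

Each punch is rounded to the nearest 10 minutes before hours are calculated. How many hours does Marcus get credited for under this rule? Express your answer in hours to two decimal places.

Today: in 10:24→10:20, out 19:27→19:30; 9 h 10 min

9.17 hours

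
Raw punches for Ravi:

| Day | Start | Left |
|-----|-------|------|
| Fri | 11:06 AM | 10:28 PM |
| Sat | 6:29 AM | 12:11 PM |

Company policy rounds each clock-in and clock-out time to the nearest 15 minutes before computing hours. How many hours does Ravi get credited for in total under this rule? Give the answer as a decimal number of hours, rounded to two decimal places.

17.25 hours

Fri: in 11:06 AM→11:00 AM, out 10:28 PM→10:30 PM; 11 h 30 min
Sat: in 6:29 AM→6:30 AM, out 12:11 PM→12:15 PM; 5 h 45 min
Total credited: 17 h 15 min.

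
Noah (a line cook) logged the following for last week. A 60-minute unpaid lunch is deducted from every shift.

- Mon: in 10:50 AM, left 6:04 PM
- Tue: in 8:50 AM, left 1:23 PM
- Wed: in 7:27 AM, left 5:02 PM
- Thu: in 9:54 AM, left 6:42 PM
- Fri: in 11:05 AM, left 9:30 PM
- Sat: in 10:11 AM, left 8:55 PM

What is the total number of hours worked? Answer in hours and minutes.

Mon: 10:50 AM–6:04 PM = 7 h 14 min; less 60 min break → 6 h 14 min
Tue: 8:50 AM–1:23 PM = 4 h 33 min; less 60 min break → 3 h 33 min
Wed: 7:27 AM–5:02 PM = 9 h 35 min; less 60 min break → 8 h 35 min
Thu: 9:54 AM–6:42 PM = 8 h 48 min; less 60 min break → 7 h 48 min
Fri: 11:05 AM–9:30 PM = 10 h 25 min; less 60 min break → 9 h 25 min
Sat: 10:11 AM–8:55 PM = 10 h 44 min; less 60 min break → 9 h 44 min
Total: 6 h 14 min + 3 h 33 min + 8 h 35 min + 7 h 48 min + 9 h 25 min + 9 h 44 min = 45 h 19 min.

45 h 19 min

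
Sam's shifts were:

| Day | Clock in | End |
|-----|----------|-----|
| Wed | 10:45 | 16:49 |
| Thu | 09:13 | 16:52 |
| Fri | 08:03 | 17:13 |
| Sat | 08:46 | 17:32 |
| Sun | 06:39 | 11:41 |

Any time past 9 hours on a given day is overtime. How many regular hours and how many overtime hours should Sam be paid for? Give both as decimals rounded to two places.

Regular 36.52 hours, overtime 0.17 hours

Wed: 10:45–16:49 = 6 h 4 min
Thu: 09:13–16:52 = 7 h 39 min
Fri: 08:03–17:13 = 9 h 10 min
Sat: 08:46–17:32 = 8 h 46 min
Sun: 06:39–11:41 = 5 h 2 min
Wed reg 6 h 4 min / OT 0 h 0 min; Thu reg 7 h 39 min / OT 0 h 0 min; Fri reg 9 h 0 min / OT 0 h 10 min; Sat reg 8 h 46 min / OT 0 h 0 min; Sun reg 5 h 2 min / OT 0 h 0 min.
Totals: regular 36 h 31 min, overtime 0 h 10 min.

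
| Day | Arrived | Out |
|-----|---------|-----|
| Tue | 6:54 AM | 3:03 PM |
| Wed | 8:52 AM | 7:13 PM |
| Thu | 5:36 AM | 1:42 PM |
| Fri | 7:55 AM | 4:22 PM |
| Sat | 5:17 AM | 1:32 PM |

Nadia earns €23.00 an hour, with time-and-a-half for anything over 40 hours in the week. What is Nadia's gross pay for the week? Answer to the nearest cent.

Tue: 6:54 AM–3:03 PM = 8 h 9 min
Wed: 8:52 AM–7:13 PM = 10 h 21 min
Thu: 5:36 AM–1:42 PM = 8 h 6 min
Fri: 7:55 AM–4:22 PM = 8 h 27 min
Sat: 5:17 AM–1:32 PM = 8 h 15 min
Total worked: 43 h 18 min = 2598 min.
Regular 40 h 0 min = 2400 min at €23.00/h; overtime 3 h 18 min = 198 min at €34.50/h.
Pay = (2400 × €23.00 + 198 × €34.50) ÷ 60 = €1033.85.

€1033.85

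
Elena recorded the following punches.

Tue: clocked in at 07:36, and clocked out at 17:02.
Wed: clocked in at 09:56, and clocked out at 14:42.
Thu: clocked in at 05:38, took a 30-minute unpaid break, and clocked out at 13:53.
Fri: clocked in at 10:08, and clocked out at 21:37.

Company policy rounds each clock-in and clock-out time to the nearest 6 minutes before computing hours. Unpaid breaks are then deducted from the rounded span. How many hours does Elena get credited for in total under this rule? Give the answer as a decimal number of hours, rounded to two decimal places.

33.50 hours

Tue: in 07:36→07:36, out 17:02→17:00; 9 h 24 min
Wed: in 09:56→09:54, out 14:42→14:42; 4 h 48 min
Thu: in 05:38→05:36, out 13:53→13:54; 8 h 18 min − 30 min = 7 h 48 min
Fri: in 10:08→10:06, out 21:37→21:36; 11 h 30 min
Total credited: 33 h 30 min.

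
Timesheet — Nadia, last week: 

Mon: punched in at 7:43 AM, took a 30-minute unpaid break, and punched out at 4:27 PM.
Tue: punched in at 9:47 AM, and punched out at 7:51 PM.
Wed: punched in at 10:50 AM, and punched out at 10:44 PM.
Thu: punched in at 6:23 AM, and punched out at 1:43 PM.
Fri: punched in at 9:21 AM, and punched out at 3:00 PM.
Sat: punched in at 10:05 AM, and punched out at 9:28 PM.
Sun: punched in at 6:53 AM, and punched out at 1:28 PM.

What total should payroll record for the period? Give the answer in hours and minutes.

61 h 9 min

Mon: 7:43 AM–4:27 PM = 8 h 44 min; less 30 min break → 8 h 14 min
Tue: 9:47 AM–7:51 PM = 10 h 4 min
Wed: 10:50 AM–10:44 PM = 11 h 54 min
Thu: 6:23 AM–1:43 PM = 7 h 20 min
Fri: 9:21 AM–3:00 PM = 5 h 39 min
Sat: 10:05 AM–9:28 PM = 11 h 23 min
Sun: 6:53 AM–1:28 PM = 6 h 35 min
Total: 8 h 14 min + 10 h 4 min + 11 h 54 min + 7 h 20 min + 5 h 39 min + 11 h 23 min + 6 h 35 min = 61 h 9 min.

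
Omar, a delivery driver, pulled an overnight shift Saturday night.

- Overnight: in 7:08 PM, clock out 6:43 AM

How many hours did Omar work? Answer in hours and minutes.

11 h 35 min

Overnight: 7:08 PM → midnight = 4 h 52 min; midnight → 6:43 AM = 6 h 43 min; span 11 h 35 min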